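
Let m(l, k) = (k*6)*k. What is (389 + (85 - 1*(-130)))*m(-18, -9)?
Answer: 293544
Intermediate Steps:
m(l, k) = 6*k² (m(l, k) = (6*k)*k = 6*k²)
(389 + (85 - 1*(-130)))*m(-18, -9) = (389 + (85 - 1*(-130)))*(6*(-9)²) = (389 + (85 + 130))*(6*81) = (389 + 215)*486 = 604*486 = 293544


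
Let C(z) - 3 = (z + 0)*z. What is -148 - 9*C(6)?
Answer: -499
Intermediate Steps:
C(z) = 3 + z² (C(z) = 3 + (z + 0)*z = 3 + z*z = 3 + z²)
-148 - 9*C(6) = -148 - 9*(3 + 6²) = -148 - 9*(3 + 36) = -148 - 9*39 = -148 - 351 = -499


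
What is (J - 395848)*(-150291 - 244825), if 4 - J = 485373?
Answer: 348182936172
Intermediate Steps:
J = -485369 (J = 4 - 1*485373 = 4 - 485373 = -485369)
(J - 395848)*(-150291 - 244825) = (-485369 - 395848)*(-150291 - 244825) = -881217*(-395116) = 348182936172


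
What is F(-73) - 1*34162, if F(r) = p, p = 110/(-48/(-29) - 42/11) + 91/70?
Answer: -23605973/690 ≈ -34212.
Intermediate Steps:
p = -34193/690 (p = 110/(-48*(-1/29) - 42*1/11) + 91*(1/70) = 110/(48/29 - 42/11) + 13/10 = 110/(-690/319) + 13/10 = 110*(-319/690) + 13/10 = -3509/69 + 13/10 = -34193/690 ≈ -49.555)
F(r) = -34193/690
F(-73) - 1*34162 = -34193/690 - 1*34162 = -34193/690 - 34162 = -23605973/690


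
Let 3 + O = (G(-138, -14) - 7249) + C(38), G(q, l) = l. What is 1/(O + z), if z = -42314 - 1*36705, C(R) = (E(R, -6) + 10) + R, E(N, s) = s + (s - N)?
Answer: -1/86287 ≈ -1.1589e-5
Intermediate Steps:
E(N, s) = -N + 2*s
C(R) = -2 (C(R) = ((-R + 2*(-6)) + 10) + R = ((-R - 12) + 10) + R = ((-12 - R) + 10) + R = (-2 - R) + R = -2)
z = -79019 (z = -42314 - 36705 = -79019)
O = -7268 (O = -3 + ((-14 - 7249) - 2) = -3 + (-7263 - 2) = -3 - 7265 = -7268)
1/(O + z) = 1/(-7268 - 79019) = 1/(-86287) = -1/86287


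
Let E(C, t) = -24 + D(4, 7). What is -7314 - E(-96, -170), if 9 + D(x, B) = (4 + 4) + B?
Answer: -7296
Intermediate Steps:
D(x, B) = -1 + B (D(x, B) = -9 + ((4 + 4) + B) = -9 + (8 + B) = -1 + B)
E(C, t) = -18 (E(C, t) = -24 + (-1 + 7) = -24 + 6 = -18)
-7314 - E(-96, -170) = -7314 - 1*(-18) = -7314 + 18 = -7296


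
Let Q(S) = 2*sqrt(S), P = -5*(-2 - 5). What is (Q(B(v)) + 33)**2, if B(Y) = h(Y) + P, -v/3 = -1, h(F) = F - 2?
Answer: 2025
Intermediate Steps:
h(F) = -2 + F
P = 35 (P = -5*(-7) = 35)
v = 3 (v = -3*(-1) = 3)
B(Y) = 33 + Y (B(Y) = (-2 + Y) + 35 = 33 + Y)
(Q(B(v)) + 33)**2 = (2*sqrt(33 + 3) + 33)**2 = (2*sqrt(36) + 33)**2 = (2*6 + 33)**2 = (12 + 33)**2 = 45**2 = 2025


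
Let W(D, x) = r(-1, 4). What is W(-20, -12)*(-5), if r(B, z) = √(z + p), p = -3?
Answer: -5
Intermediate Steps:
r(B, z) = √(-3 + z) (r(B, z) = √(z - 3) = √(-3 + z))
W(D, x) = 1 (W(D, x) = √(-3 + 4) = √1 = 1)
W(-20, -12)*(-5) = 1*(-5) = -5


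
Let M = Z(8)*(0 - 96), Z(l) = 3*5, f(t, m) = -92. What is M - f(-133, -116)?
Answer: -1348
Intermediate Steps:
Z(l) = 15
M = -1440 (M = 15*(0 - 96) = 15*(-96) = -1440)
M - f(-133, -116) = -1440 - 1*(-92) = -1440 + 92 = -1348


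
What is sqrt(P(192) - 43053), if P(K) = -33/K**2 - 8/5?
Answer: I*sqrt(39679120185)/960 ≈ 207.5*I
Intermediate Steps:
P(K) = -8/5 - 33/K**2 (P(K) = -33/K**2 - 8*1/5 = -33/K**2 - 8/5 = -8/5 - 33/K**2)
sqrt(P(192) - 43053) = sqrt((-8/5 - 33/192**2) - 43053) = sqrt((-8/5 - 33*1/36864) - 43053) = sqrt((-8/5 - 11/12288) - 43053) = sqrt(-98359/61440 - 43053) = sqrt(-2645274679/61440) = I*sqrt(39679120185)/960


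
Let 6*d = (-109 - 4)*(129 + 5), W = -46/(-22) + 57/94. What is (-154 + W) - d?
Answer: 7359073/3102 ≈ 2372.4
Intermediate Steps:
W = 2789/1034 (W = -46*(-1/22) + 57*(1/94) = 23/11 + 57/94 = 2789/1034 ≈ 2.6973)
d = -7571/3 (d = ((-109 - 4)*(129 + 5))/6 = (-113*134)/6 = (⅙)*(-15142) = -7571/3 ≈ -2523.7)
(-154 + W) - d = (-154 + 2789/1034) - 1*(-7571/3) = -156447/1034 + 7571/3 = 7359073/3102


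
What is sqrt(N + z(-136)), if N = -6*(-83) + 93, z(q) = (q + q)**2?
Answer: 5*sqrt(2983) ≈ 273.08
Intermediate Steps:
z(q) = 4*q**2 (z(q) = (2*q)**2 = 4*q**2)
N = 591 (N = 498 + 93 = 591)
sqrt(N + z(-136)) = sqrt(591 + 4*(-136)**2) = sqrt(591 + 4*18496) = sqrt(591 + 73984) = sqrt(74575) = 5*sqrt(2983)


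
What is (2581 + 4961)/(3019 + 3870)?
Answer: 7542/6889 ≈ 1.0948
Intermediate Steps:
(2581 + 4961)/(3019 + 3870) = 7542/6889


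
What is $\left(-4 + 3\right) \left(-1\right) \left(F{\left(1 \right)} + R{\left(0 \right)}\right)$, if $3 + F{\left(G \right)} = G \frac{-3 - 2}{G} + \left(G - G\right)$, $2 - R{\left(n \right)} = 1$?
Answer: $-7$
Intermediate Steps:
$R{\left(n \right)} = 1$ ($R{\left(n \right)} = 2 - 1 = 1$)
$F{\left(G \right)} = -8$ ($F{\left(G \right)} = -3 + \left(G \frac{-3 - 2}{G} + \left(G - G\right)\right) = -3 + \left(G \frac{-3 - 2}{G} + 0\right) = -3 + \left(G \left(- \frac{5}{G}\right) + 0\right) = -3 + \left(-5 + 0\right) = -3 - 5 = -8$)
$\left(-4 + 3\right) \left(-1\right) \left(F{\left(1 \right)} + R{\left(0 \right)}\right) = \left(-4 + 3\right) \left(-1\right) \left(-8 + 1\right) = \left(-1\right) \left(-1\right) \left(-7\right) = 1 \left(-7\right) = -7$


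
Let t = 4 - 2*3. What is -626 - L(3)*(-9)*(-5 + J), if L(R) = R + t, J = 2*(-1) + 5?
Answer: -644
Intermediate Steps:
t = -2 (t = 4 - 6 = -2)
J = 3 (J = -2 + 5 = 3)
L(R) = -2 + R (L(R) = R - 2 = -2 + R)
-626 - L(3)*(-9)*(-5 + J) = -626 - (-2 + 3)*(-9)*(-5 + 3) = -626 - 1*(-9)*(-2) = -626 - (-9)*(-2) = -626 - 1*18 = -626 - 18 = -644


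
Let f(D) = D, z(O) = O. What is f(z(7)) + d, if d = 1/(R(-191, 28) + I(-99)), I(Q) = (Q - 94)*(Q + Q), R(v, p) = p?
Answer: 267695/38242 ≈ 7.0000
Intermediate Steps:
I(Q) = 2*Q*(-94 + Q) (I(Q) = (-94 + Q)*(2*Q) = 2*Q*(-94 + Q))
d = 1/38242 (d = 1/(28 + 2*(-99)*(-94 - 99)) = 1/(28 + 2*(-99)*(-193)) = 1/(28 + 38214) = 1/38242 ≈ 2.6149e-5)
f(z(7)) + d = 7 + 1/38242 = 267695/38242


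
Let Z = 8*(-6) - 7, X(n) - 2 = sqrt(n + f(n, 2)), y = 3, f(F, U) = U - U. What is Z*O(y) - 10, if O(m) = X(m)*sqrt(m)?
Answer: -175 - 110*sqrt(3) ≈ -365.53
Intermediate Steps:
f(F, U) = 0
X(n) = 2 + sqrt(n) (X(n) = 2 + sqrt(n + 0) = 2 + sqrt(n))
Z = -55 (Z = -48 - 7 = -55)
O(m) = sqrt(m)*(2 + sqrt(m)) (O(m) = (2 + sqrt(m))*sqrt(m) = sqrt(m)*(2 + sqrt(m)))
Z*O(y) - 10 = -55*(3 + 2*sqrt(3)) - 10 = (-165 - 110*sqrt(3)) - 10 = -175 - 110*sqrt(3)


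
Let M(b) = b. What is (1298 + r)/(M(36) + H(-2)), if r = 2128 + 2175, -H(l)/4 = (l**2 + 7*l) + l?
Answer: 1867/28 ≈ 66.679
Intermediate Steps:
H(l) = -32*l - 4*l**2 (H(l) = -4*((l**2 + 7*l) + l) = -4*(l**2 + 8*l) = -32*l - 4*l**2)
r = 4303
(1298 + r)/(M(36) + H(-2)) = (1298 + 4303)/(36 - 4*(-2)*(8 - 2)) = 5601/(36 - 4*(-2)*6) = 5601/(36 + 48) = 5601/84 = 5601*(1/84) = 1867/28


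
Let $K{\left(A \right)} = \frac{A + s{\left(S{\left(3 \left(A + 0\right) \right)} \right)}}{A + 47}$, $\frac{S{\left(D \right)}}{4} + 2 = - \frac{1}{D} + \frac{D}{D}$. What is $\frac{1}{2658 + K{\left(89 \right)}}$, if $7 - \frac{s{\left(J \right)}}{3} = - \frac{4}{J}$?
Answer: $\frac{2144}{5700439} \approx 0.00037611$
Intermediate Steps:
$S{\left(D \right)} = -4 - \frac{4}{D}$ ($S{\left(D \right)} = -8 + 4 \left(- \frac{1}{D} + \frac{D}{D}\right) = -8 + 4 \left(- \frac{1}{D} + 1\right) = -8 + 4 \left(1 - \frac{1}{D}\right) = -8 + \left(4 - \frac{4}{D}\right) = -4 - \frac{4}{D}$)
$s{\left(J \right)} = 21 + \frac{12}{J}$ ($s{\left(J \right)} = 21 - 3 \left(- \frac{4}{J}\right) = 21 + \frac{12}{J}$)
$K{\left(A \right)} = \frac{21 + A + \frac{12}{-4 - \frac{4}{3 A}}}{47 + A}$ ($K{\left(A \right)} = \frac{A + \left(21 + \frac{12}{-4 - \frac{4}{3 \left(A + 0\right)}}\right)}{A + 47} = \frac{A + \left(21 + \frac{12}{-4 - \frac{4}{3 A}}\right)}{47 + A} = \frac{21 + A + \frac{12}{-4 - \frac{4}{3 A}}}{47 + A}$)
$\frac{1}{2658 + K{\left(89 \right)}} = \frac{1}{2658 + \frac{\left(-9\right) 89 + \left(1 + 3 \cdot 89\right) \left(21 + 89\right)}{\left(1 + 3 \cdot 89\right) \left(47 + 89\right)}} = \frac{1}{2658 + \frac{-801 + \left(1 + 267\right) 110}{\left(1 + 267\right) 136}} = \frac{1}{2658 + \frac{1}{268} \cdot \frac{1}{136} \left(-801 + 268 \cdot 110\right)} = \frac{1}{2658 + \frac{1}{268} \cdot \frac{1}{136} \left(-801 + 29480\right)} = \frac{1}{2658 + \frac{1}{268} \cdot \frac{1}{136} \cdot 28679} = \frac{1}{2658 + \frac{1687}{2144}} = \frac{1}{\frac{5700439}{2144}} = \frac{2144}{5700439}$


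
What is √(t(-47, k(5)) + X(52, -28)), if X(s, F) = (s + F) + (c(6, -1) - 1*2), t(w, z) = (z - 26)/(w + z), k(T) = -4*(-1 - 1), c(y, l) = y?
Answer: √4810/13 ≈ 5.3349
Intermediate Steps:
k(T) = 8 (k(T) = -4*(-2) = 8)
t(w, z) = (-26 + z)/(w + z)
X(s, F) = 4 + F + s (X(s, F) = (s + F) + (6 - 1*2) = (F + s) + (6 - 2) = (F + s) + 4 = 4 + F + s)
√(t(-47, k(5)) + X(52, -28)) = √((-26 + 8)/(-47 + 8) + (4 - 28 + 52)) = √(-18/(-39) + 28) = √(-1/39*(-18) + 28) = √(6/13 + 28) = √(370/13) = √4810/13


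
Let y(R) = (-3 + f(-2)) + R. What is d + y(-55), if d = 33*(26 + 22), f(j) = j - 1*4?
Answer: 1520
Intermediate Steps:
f(j) = -4 + j (f(j) = j - 4 = -4 + j)
d = 1584 (d = 33*48 = 1584)
y(R) = -9 + R (y(R) = (-3 + (-4 - 2)) + R = (-3 - 6) + R = -9 + R)
d + y(-55) = 1584 + (-9 - 55) = 1584 - 64 = 1520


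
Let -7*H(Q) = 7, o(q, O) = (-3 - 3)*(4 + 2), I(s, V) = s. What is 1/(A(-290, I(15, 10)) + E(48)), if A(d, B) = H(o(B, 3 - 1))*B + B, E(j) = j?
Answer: 1/48 ≈ 0.020833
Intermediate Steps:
o(q, O) = -36 (o(q, O) = -6*6 = -36)
H(Q) = -1 (H(Q) = -1/7*7 = -1)
A(d, B) = 0 (A(d, B) = -B + B = 0)
1/(A(-290, I(15, 10)) + E(48)) = 1/(0 + 48) = 1/48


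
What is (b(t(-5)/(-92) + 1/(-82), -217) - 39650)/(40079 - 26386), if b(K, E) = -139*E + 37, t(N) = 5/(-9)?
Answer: -9450/13693 ≈ -0.69013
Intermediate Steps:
t(N) = -5/9 (t(N) = 5*(-1/9) = -5/9)
b(K, E) = 37 - 139*E
(b(t(-5)/(-92) + 1/(-82), -217) - 39650)/(40079 - 26386) = ((37 - 139*(-217)) - 39650)/(40079 - 26386) = ((37 + 30163) - 39650)/13693 = (30200 - 39650)*(1/13693) = -9450*1/13693 = -9450/13693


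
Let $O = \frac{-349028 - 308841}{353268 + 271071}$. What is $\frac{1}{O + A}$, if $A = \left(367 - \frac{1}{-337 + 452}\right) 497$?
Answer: $\frac{71798985}{13095677113597} \approx 5.4826 \cdot 10^{-6}$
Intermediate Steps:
$O = - \frac{657869}{624339} \approx -1.0537$
$A = \frac{20975388}{115}$ ($A = \left(367 - \frac{1}{115}\right) 497 = \frac{42204}{115} \cdot 497 = \frac{20975388}{115} \approx 1.8239 \cdot 10^{5}$)
$\frac{1}{O + A} = \frac{1}{- \frac{657869}{624339} + \frac{20975388}{115}} = \frac{1}{\frac{13095677113597}{71798985}} = \frac{71798985}{13095677113597}$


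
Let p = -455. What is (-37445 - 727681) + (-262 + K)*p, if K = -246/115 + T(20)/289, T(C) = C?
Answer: -4287143398/6647 ≈ -6.4497e+5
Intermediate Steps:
K = -68794/33235 (K = -246/115 + 20/289 = -68794/33235 ≈ -2.0699)
(-37445 - 727681) + (-262 + K)*p = (-37445 - 727681) + (-262 - 68794/33235)*(-455) = -765126 - 8776364/33235*(-455) = -765126 + 798649124/6647 = -4287143398/6647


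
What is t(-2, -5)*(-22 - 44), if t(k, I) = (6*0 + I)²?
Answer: -1650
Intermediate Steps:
t(k, I) = I² (t(k, I) = (0 + I)² = I²)
t(-2, -5)*(-22 - 44) = (-5)²*(-22 - 44) = 25*(-66) = -1650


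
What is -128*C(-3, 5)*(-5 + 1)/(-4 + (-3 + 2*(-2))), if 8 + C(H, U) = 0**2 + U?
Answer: 1536/11 ≈ 139.64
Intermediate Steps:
C(H, U) = -8 + U (C(H, U) = -8 + (0**2 + U) = -8 + (0 + U) = -8 + U)
-128*C(-3, 5)*(-5 + 1)/(-4 + (-3 + 2*(-2))) = -128*(-8 + 5)*(-5 + 1)/(-4 + (-3 + 2*(-2))) = -(-384)*(-4/(-4 + (-3 - 4))) = -(-384)*(-4/(-4 - 7)) = -(-384)*(-4/(-11)) = -(-384)*(-4*(-1/11)) = -(-384)*4/11 = -128*(-12/11) = 1536/11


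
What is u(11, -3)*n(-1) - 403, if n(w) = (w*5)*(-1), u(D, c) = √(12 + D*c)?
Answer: -403 + 5*I*√21 ≈ -403.0 + 22.913*I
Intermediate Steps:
n(w) = -5*w (n(w) = (5*w)*(-1) = -5*w)
u(11, -3)*n(-1) - 403 = √(12 + 11*(-3))*(-5*(-1)) - 403 = √(12 - 33)*5 - 403 = √(-21)*5 - 403 = (I*√21)*5 - 403 = 5*I*√21 - 403 = -403 + 5*I*√21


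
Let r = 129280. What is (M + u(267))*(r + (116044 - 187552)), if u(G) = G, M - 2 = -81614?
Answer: -4699463340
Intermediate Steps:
M = -81612 (M = 2 - 81614 = -81612)
(M + u(267))*(r + (116044 - 187552)) = (-81612 + 267)*(129280 + (116044 - 187552)) = -81345*(129280 - 71508) = -81345*57772 = -4699463340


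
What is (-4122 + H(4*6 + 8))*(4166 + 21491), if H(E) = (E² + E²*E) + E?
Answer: 762064214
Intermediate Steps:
H(E) = E + E² + E³ (H(E) = (E² + E³) + E = E + E² + E³)
(-4122 + H(4*6 + 8))*(4166 + 21491) = (-4122 + (4*6 + 8)*(1 + (4*6 + 8) + (4*6 + 8)²))*(4166 + 21491) = (-4122 + (24 + 8)*(1 + (24 + 8) + (24 + 8)²))*25657 = (-4122 + 32*(1 + 32 + 32²))*25657 = (-4122 + 32*(1 + 32 + 1024))*25657 = (-4122 + 32*1057)*25657 = (-4122 + 33824)*25657 = 29702*25657 = 762064214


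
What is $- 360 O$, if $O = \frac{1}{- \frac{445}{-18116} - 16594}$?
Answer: $\frac{6521760}{300616459} \approx 0.021695$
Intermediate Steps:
$O = - \frac{18116}{300616459}$ ($O = \frac{1}{\left(-445\right) \left(- \frac{1}{18116}\right) - 16594} = \frac{1}{\frac{445}{18116} - 16594} = \frac{1}{- \frac{300616459}{18116}} = - \frac{18116}{300616459} \approx -6.0263 \cdot 10^{-5}$)
$- 360 O = \left(-360\right) \left(- \frac{18116}{300616459}\right) = \frac{6521760}{300616459}$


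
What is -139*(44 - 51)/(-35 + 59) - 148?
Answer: -2579/24 ≈ -107.46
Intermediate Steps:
-139*(44 - 51)/(-35 + 59) - 148 = -(-973)/24 - 148 = -139*(-7/24) - 148 = 973/24 - 148 = -2579/24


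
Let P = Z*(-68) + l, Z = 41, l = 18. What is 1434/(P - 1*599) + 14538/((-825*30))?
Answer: -4692779/4632375 ≈ -1.0130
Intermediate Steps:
P = -2770 (P = 41*(-68) + 18 = -2788 + 18 = -2770)
1434/(P - 1*599) + 14538/((-825*30)) = 1434/(-2770 - 1*599) + 14538/((-825*30)) = 1434/(-2770 - 599) + 14538/(-24750) = 1434/(-3369) + 14538*(-1/24750) = 1434*(-1/3369) - 2423/4125 = -478/1123 - 2423/4125 = -4692779/4632375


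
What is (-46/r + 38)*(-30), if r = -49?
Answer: -57240/49 ≈ -1168.2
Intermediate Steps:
(-46/r + 38)*(-30) = (-46/(-49) + 38)*(-30) = (-46*(-1/49) + 38)*(-30) = (46/49 + 38)*(-30) = (1908/49)*(-30) = -57240/49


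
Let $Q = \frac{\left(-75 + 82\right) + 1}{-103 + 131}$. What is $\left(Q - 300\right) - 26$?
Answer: $- \frac{2280}{7} \approx -325.71$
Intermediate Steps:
$Q = \frac{2}{7}$ ($Q = \frac{7 + 1}{28} = 8 \cdot \frac{1}{28} = \frac{2}{7} \approx 0.28571$)
$\left(Q - 300\right) - 26 = \left(\frac{2}{7} - 300\right) - 26 = - \frac{2098}{7} - 26 = - \frac{2280}{7}$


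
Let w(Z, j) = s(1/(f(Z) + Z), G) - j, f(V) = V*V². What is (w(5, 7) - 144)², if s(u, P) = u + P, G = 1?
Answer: 380211001/16900 ≈ 22498.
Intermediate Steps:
f(V) = V³
s(u, P) = P + u
w(Z, j) = 1 + 1/(Z + Z³) - j (w(Z, j) = (1 + 1/(Z³ + Z)) - j = (1 + 1/(Z + Z³)) - j = 1 + 1/(Z + Z³) - j)
(w(5, 7) - 144)² = ((1 + 1/(5 + 5³) - 1*7) - 144)² = ((1 + 1/(5 + 125) - 7) - 144)² = ((1 + 1/130 - 7) - 144)² = (-779/130 - 144)² = (-19499/130)² = 380211001/16900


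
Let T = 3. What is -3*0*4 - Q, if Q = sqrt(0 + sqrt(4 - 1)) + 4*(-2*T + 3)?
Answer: 12 - 3**(1/4) ≈ 10.684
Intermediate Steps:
Q = -12 + 3**(1/4) (Q = sqrt(0 + sqrt(4 - 1)) + 4*(-2*3 + 3) = sqrt(0 + sqrt(3)) + 4*(-6 + 3) = sqrt(sqrt(3)) + 4*(-3) = 3**(1/4) - 12 = -12 + 3**(1/4) ≈ -10.684)
-3*0*4 - Q = -3*0*4 - (-12 + 3**(1/4)) = 0*4 + (12 - 3**(1/4)) = 0 + (12 - 3**(1/4)) = 12 - 3**(1/4)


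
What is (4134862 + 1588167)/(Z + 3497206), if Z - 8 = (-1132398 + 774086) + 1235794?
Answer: 5723029/4374696 ≈ 1.3082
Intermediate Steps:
Z = 877490 (Z = 8 + ((-1132398 + 774086) + 1235794) = 8 + (-358312 + 1235794) = 8 + 877482 = 877490)
(4134862 + 1588167)/(Z + 3497206) = (4134862 + 1588167)/(877490 + 3497206) = 5723029/4374696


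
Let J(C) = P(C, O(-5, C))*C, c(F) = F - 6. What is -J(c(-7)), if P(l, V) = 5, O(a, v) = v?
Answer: 65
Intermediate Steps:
c(F) = -6 + F
J(C) = 5*C
-J(c(-7)) = -5*(-6 - 7) = -5*(-13) = -1*(-65) = 65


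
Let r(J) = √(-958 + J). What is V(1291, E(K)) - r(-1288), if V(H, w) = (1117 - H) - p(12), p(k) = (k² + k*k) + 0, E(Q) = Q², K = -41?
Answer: -462 - I*√2246 ≈ -462.0 - 47.392*I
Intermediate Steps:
p(k) = 2*k² (p(k) = (k² + k²) + 0 = 2*k² + 0 = 2*k²)
V(H, w) = 829 - H (V(H, w) = (1117 - H) - 2*12² = (1117 - H) - 2*144 = (1117 - H) - 1*288 = (1117 - H) - 288 = 829 - H)
V(1291, E(K)) - r(-1288) = (829 - 1*1291) - √(-958 - 1288) = (829 - 1291) - √(-2246) = -462 - I*√2246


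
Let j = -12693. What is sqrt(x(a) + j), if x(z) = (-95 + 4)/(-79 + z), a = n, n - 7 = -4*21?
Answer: I*sqrt(456927)/6 ≈ 112.66*I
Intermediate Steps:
n = -77 (n = 7 - 4*21 = 7 - 84 = -77)
a = -77
x(z) = -91/(-79 + z)
sqrt(x(a) + j) = sqrt(-91/(-79 - 77) - 12693) = sqrt(-91/(-156) - 12693) = sqrt(-91*(-1/156) - 12693) = sqrt(7/12 - 12693) = sqrt(-152309/12) = I*sqrt(456927)/6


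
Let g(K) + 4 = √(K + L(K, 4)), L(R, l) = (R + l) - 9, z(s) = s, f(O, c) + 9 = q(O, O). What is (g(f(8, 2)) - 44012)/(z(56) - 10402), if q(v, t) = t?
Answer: 3144/739 - I*√7/10346 ≈ 4.2544 - 0.00025573*I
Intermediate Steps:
f(O, c) = -9 + O
L(R, l) = -9 + R + l
g(K) = -4 + √(-5 + 2*K) (g(K) = -4 + √(K + (-9 + K + 4)) = -4 + √(K + (-5 + K)) = -4 + √(-5 + 2*K))
(g(f(8, 2)) - 44012)/(z(56) - 10402) = ((-4 + √(-5 + 2*(-9 + 8))) - 44012)/(56 - 10402) = ((-4 + √(-5 + 2*(-1))) - 44012)/(-10346) = ((-4 + √(-5 - 2)) - 44012)*(-1/10346) = ((-4 + √(-7)) - 44012)*(-1/10346) = ((-4 + I*√7) - 44012)*(-1/10346) = (-44016 + I*√7)*(-1/10346) = 3144/739 - I*√7/10346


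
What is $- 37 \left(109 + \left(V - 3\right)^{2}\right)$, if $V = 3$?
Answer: $-4033$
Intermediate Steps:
$- 37 \left(109 + \left(V - 3\right)^{2}\right) = - 37 \left(109 + \left(3 - 3\right)^{2}\right) = - 37 \left(109 + 0^{2}\right) = - 37 \left(109 + 0\right) = \left(-37\right) 109 = -4033$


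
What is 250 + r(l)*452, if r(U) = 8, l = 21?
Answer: 3866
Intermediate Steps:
250 + r(l)*452 = 250 + 8*452 = 250 + 3616 = 3866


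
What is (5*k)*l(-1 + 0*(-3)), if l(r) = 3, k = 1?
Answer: 15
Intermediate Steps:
(5*k)*l(-1 + 0*(-3)) = (5*1)*3 = 5*3 = 15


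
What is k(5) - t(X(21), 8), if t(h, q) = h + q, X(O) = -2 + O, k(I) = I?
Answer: -22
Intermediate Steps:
k(5) - t(X(21), 8) = 5 - ((-2 + 21) + 8) = 5 - (19 + 8) = 5 - 1*27 = 5 - 27 = -22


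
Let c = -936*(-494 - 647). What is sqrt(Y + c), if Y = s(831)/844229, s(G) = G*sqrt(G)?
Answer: sqrt(761170636200481416 + 701554299*sqrt(831))/844229 ≈ 1033.4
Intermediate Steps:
s(G) = G**(3/2)
c = 1067976 (c = -936*(-1141) = 1067976)
Y = 831*sqrt(831)/844229 (Y = 831**(3/2)/844229 = (831*sqrt(831))*(1/844229) = 831*sqrt(831)/844229 ≈ 0.028375)
sqrt(Y + c) = sqrt(831*sqrt(831)/844229 + 1067976) = sqrt(1067976 + 831*sqrt(831)/844229)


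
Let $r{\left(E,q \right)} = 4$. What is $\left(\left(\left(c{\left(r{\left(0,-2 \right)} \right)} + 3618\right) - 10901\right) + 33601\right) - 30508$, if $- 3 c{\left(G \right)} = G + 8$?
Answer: $-4194$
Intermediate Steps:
$c{\left(G \right)} = - \frac{8}{3} - \frac{G}{3}$ ($c{\left(G \right)} = - \frac{G + 8}{3} = - \frac{8 + G}{3} = - \frac{8}{3} - \frac{G}{3}$)
$\left(\left(\left(c{\left(r{\left(0,-2 \right)} \right)} + 3618\right) - 10901\right) + 33601\right) - 30508 = \left(\left(\left(\left(- \frac{8}{3} - \frac{4}{3}\right) + 3618\right) - 10901\right) + 33601\right) - 30508 = \left(\left(\left(-4 + 3618\right) - 10901\right) + 33601\right) - 30508 = \left(\left(3614 - 10901\right) + 33601\right) - 30508 = \left(-7287 + 33601\right) - 30508 = 26314 - 30508 = -4194$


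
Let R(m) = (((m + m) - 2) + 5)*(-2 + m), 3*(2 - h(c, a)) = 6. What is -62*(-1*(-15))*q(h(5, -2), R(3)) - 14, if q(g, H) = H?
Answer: -8384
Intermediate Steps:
h(c, a) = 0 (h(c, a) = 2 - 1/3*6 = 2 - 2 = 0)
R(m) = (-2 + m)*(3 + 2*m) (R(m) = ((2*m - 2) + 5)*(-2 + m) = ((-2 + 2*m) + 5)*(-2 + m) = (3 + 2*m)*(-2 + m) = (-2 + m)*(3 + 2*m))
-62*(-1*(-15))*q(h(5, -2), R(3)) - 14 = -62*(-1*(-15))*(-6 - 1*3 + 2*3**2) - 14 = -930*(-6 - 3 + 2*9) - 14 = -930*(-6 - 3 + 18) - 14 = -930*9 - 14 = -62*135 - 14 = -8370 - 14 = -8384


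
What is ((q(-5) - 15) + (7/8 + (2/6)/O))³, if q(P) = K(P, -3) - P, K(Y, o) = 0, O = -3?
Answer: -294079625/373248 ≈ -787.89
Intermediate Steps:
q(P) = -P (q(P) = 0 - P = -P)
((q(-5) - 15) + (7/8 + (2/6)/O))³ = ((-1*(-5) - 15) + (7/8 + (2/6)/(-3)))³ = ((5 - 15) + (7*(⅛) + (2*(⅙))*(-⅓)))³ = (-10 + (7/8 + (⅓)*(-⅓)))³ = (-10 + (7/8 - ⅑))³ = (-10 + 55/72)³ = (-665/72)³ = -294079625/373248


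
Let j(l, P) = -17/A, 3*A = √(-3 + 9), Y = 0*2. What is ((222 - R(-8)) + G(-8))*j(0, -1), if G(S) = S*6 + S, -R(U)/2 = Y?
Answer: -1411*√6 ≈ -3456.2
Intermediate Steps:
Y = 0
A = √6/3 (A = √(-3 + 9)/3 = √6/3 ≈ 0.81650)
R(U) = 0 (R(U) = -2*0 = 0)
j(l, P) = -17*√6/2
G(S) = 7*S (G(S) = 6*S + S = 7*S)
((222 - R(-8)) + G(-8))*j(0, -1) = ((222 - 1*0) + 7*(-8))*(-17*√6/2) = ((222 + 0) - 56)*(-17*√6/2) = (222 - 56)*(-17*√6/2) = 166*(-17*√6/2) = -1411*√6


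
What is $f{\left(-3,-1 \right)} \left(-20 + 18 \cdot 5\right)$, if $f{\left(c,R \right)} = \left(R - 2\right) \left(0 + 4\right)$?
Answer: $-840$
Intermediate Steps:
$f{\left(c,R \right)} = -8 + 4 R$ ($f{\left(c,R \right)} = \left(-2 + R\right) 4 = -8 + 4 R$)
$f{\left(-3,-1 \right)} \left(-20 + 18 \cdot 5\right) = \left(-8 + 4 \left(-1\right)\right) \left(-20 + 18 \cdot 5\right) = \left(-8 - 4\right) \left(-20 + 90\right) = \left(-12\right) 70 = -840$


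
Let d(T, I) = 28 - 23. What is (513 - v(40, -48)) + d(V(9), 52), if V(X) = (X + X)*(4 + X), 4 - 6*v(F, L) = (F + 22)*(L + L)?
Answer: -1424/3 ≈ -474.67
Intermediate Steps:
v(F, L) = 2/3 - L*(22 + F)/3 (v(F, L) = 2/3 - (F + 22)*(L + L)/6 = 2/3 - (22 + F)*2*L/6 = 2/3 - L*(22 + F)/3)
V(X) = 2*X*(4 + X) (V(X) = (2*X)*(4 + X) = 2*X*(4 + X))
d(T, I) = 5
(513 - v(40, -48)) + d(V(9), 52) = (513 - (2/3 - 22/3*(-48) - 1/3*40*(-48))) + 5 = (513 - (2/3 + 352 + 640)) + 5 = (513 - 1*2978/3) + 5 = (513 - 2978/3) + 5 = -1439/3 + 5 = -1424/3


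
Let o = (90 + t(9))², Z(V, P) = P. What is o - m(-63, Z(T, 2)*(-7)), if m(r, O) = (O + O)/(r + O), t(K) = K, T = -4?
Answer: 107807/11 ≈ 9800.6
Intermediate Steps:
m(r, O) = 2*O/(O + r) (m(r, O) = (2*O)/(O + r) = 2*O/(O + r))
o = 9801 (o = (90 + 9)² = 99² = 9801)
o - m(-63, Z(T, 2)*(-7)) = 9801 - 2*2*(-7)/(2*(-7) - 63) = 9801 - 2*(-14)/(-14 - 63) = 9801 - 2*(-14)/(-77) = 9801 - 2*(-14)*(-1)/77 = 9801 - 1*4/11 = 9801 - 4/11 = 107807/11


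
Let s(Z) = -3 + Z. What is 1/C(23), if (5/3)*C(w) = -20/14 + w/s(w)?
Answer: -700/117 ≈ -5.9829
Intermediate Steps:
C(w) = -6/7 + 3*w/(5*(-3 + w)) (C(w) = 3*(-20/14 + w/(-3 + w))/5 = 3*(-20*1/14 + w/(-3 + w))/5 = 3*(-10/7 + w/(-3 + w))/5 = -6/7 + 3*w/(5*(-3 + w)))
1/C(23) = 1/(9*(10 - 1*23)/(35*(-3 + 23))) = 1/((9/35)*(10 - 23)/20) = 1/((9/35)*(1/20)*(-13)) = 1/(-117/700) = -700/117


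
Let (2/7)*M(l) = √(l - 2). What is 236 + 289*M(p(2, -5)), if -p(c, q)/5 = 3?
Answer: 236 + 2023*I*√17/2 ≈ 236.0 + 4170.5*I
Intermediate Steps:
p(c, q) = -15 (p(c, q) = -5*3 = -15)
M(l) = 7*√(-2 + l)/2 (M(l) = 7*√(l - 2)/2 = 7*√(-2 + l)/2)
236 + 289*M(p(2, -5)) = 236 + 289*(7*√(-2 - 15)/2) = 236 + 289*(7*√(-17)/2) = 236 + 289*(7*(I*√17)/2) = 236 + 289*(7*I*√17/2) = 236 + 2023*I*√17/2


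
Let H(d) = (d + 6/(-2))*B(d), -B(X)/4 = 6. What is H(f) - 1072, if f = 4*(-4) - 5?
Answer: -496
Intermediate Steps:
B(X) = -24 (B(X) = -4*6 = -24)
f = -21 (f = -16 - 5 = -21)
H(d) = 72 - 24*d (H(d) = (d + 6/(-2))*(-24) = (d + 6*(-½))*(-24) = (d - 3)*(-24) = (-3 + d)*(-24) = 72 - 24*d)
H(f) - 1072 = (72 - 24*(-21)) - 1072 = (72 + 504) - 1072 = 576 - 1072 = -496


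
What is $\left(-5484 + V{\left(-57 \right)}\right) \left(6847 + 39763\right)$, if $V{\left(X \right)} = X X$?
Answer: $-104173350$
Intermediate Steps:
$V{\left(X \right)} = X^{2}$
$\left(-5484 + V{\left(-57 \right)}\right) \left(6847 + 39763\right) = \left(-5484 + \left(-57\right)^{2}\right) \left(6847 + 39763\right) = \left(-5484 + 3249\right) 46610 = \left(-2235\right) 46610 = -104173350$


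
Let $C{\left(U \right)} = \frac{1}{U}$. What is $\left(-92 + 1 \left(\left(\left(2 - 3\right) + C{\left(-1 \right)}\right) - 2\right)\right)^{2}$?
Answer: $9216$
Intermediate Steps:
$\left(-92 + 1 \left(\left(\left(2 - 3\right) + C{\left(-1 \right)}\right) - 2\right)\right)^{2} = \left(-92 + 1 \left(\left(\left(2 - 3\right) + \frac{1}{-1}\right) - 2\right)\right)^{2} = \left(-92 + 1 \left(\left(\left(2 - 3\right) - 1\right) - 2\right)\right)^{2} = \left(-92 + 1 \left(\left(-1 - 1\right) - 2\right)\right)^{2} = \left(-92 + 1 \left(-2 - 2\right)\right)^{2} = \left(-92 + 1 \left(-4\right)\right)^{2} = \left(-92 - 4\right)^{2} = \left(-96\right)^{2} = 9216$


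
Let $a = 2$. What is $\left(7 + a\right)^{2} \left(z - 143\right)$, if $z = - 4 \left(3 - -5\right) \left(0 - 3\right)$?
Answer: $-3807$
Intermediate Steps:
$z = 96$ ($z = - 4 \left(3 + 5\right) \left(-3\right) = \left(-4\right) 8 \left(-3\right) = \left(-32\right) \left(-3\right) = 96$)
$\left(7 + a\right)^{2} \left(z - 143\right) = \left(7 + 2\right)^{2} \left(96 - 143\right) = 9^{2} \left(-47\right) = 81 \left(-47\right) = -3807$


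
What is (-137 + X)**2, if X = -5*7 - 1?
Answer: 29929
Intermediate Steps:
X = -36 (X = -35 - 1 = -36)
(-137 + X)**2 = (-137 - 36)**2 = (-173)**2 = 29929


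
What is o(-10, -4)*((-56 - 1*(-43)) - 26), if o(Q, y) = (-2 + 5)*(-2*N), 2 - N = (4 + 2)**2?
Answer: -7956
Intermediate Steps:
N = -34 (N = 2 - (4 + 2)**2 = 2 - 1*6**2 = 2 - 1*36 = 2 - 36 = -34)
o(Q, y) = 204 (o(Q, y) = (-2 + 5)*(-2*(-34)) = 3*68 = 204)
o(-10, -4)*((-56 - 1*(-43)) - 26) = 204*((-56 - 1*(-43)) - 26) = 204*((-56 + 43) - 26) = 204*(-13 - 26) = 204*(-39) = -7956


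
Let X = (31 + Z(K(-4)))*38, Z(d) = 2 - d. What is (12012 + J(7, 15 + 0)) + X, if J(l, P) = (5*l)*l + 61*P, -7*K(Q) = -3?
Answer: 100868/7 ≈ 14410.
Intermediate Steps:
K(Q) = 3/7 (K(Q) = -1/7*(-3) = 3/7)
J(l, P) = 5*l**2 + 61*P
X = 8664/7 (X = (31 + (2 - 1*3/7))*38 = (31 + (2 - 3/7))*38 = (31 + 11/7)*38 = (228/7)*38 = 8664/7 ≈ 1237.7)
(12012 + J(7, 15 + 0)) + X = (12012 + (5*7**2 + 61*(15 + 0))) + 8664/7 = (12012 + (5*49 + 61*15)) + 8664/7 = (12012 + (245 + 915)) + 8664/7 = (12012 + 1160) + 8664/7 = 13172 + 8664/7 = 100868/7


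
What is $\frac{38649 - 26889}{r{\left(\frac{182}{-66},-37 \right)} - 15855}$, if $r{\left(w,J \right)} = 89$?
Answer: $- \frac{5880}{7883} \approx -0.74591$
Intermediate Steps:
$\frac{38649 - 26889}{r{\left(\frac{182}{-66},-37 \right)} - 15855} = \frac{38649 - 26889}{89 - 15855} = \frac{11760}{-15766} = 11760 \left(- \frac{1}{15766}\right) = - \frac{5880}{7883}$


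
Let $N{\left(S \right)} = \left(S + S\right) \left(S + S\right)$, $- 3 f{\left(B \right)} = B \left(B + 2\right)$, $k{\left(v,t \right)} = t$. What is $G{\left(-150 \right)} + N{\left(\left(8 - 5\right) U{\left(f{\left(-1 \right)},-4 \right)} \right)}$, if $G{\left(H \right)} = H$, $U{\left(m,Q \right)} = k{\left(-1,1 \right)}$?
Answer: $-114$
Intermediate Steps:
$f{\left(B \right)} = - \frac{B \left(2 + B\right)}{3}$ ($f{\left(B \right)} = - \frac{B \left(B + 2\right)}{3} = - \frac{B \left(2 + B\right)}{3}$)
$U{\left(m,Q \right)} = 1$
$N{\left(S \right)} = 4 S^{2}$ ($N{\left(S \right)} = 2 S 2 S = 4 S^{2}$)
$G{\left(-150 \right)} + N{\left(\left(8 - 5\right) U{\left(f{\left(-1 \right)},-4 \right)} \right)} = -150 + 4 \left(\left(8 - 5\right) 1\right)^{2} = -150 + 4 \left(3 \cdot 1\right)^{2} = -150 + 4 \cdot 3^{2} = -150 + 4 \cdot 9 = -150 + 36 = -114$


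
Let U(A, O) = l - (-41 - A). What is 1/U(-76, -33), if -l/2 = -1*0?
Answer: -1/35 ≈ -0.028571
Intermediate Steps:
l = 0 (l = -(-2)*0 = -2*0 = 0)
U(A, O) = 41 + A (U(A, O) = 0 - (-41 - A) = 0 + (41 + A) = 41 + A)
1/U(-76, -33) = 1/(41 - 76) = 1/(-35) = -1/35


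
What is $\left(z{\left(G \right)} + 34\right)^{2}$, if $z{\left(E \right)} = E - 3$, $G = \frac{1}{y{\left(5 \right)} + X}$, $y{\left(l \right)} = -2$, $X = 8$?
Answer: $\frac{34969}{36} \approx 971.36$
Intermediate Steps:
$G = \frac{1}{6}$ ($G = \frac{1}{-2 + 8} = \frac{1}{6} \approx 0.16667$)
$z{\left(E \right)} = -3 + E$
$\left(z{\left(G \right)} + 34\right)^{2} = \left(\left(-3 + \frac{1}{6}\right) + 34\right)^{2} = \left(- \frac{17}{6} + 34\right)^{2} = \left(\frac{187}{6}\right)^{2} = \frac{34969}{36}$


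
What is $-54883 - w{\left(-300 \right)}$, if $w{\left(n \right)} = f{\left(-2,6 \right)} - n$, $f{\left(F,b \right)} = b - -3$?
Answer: $-55192$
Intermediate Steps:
$f{\left(F,b \right)} = 3 + b$ ($f{\left(F,b \right)} = b + 3 = 3 + b$)
$w{\left(n \right)} = 9 - n$ ($w{\left(n \right)} = \left(3 + 6\right) - n = 9 - n$)
$-54883 - w{\left(-300 \right)} = -54883 - \left(9 - -300\right) = -54883 - \left(9 + 300\right) = -54883 - 309 = -55192$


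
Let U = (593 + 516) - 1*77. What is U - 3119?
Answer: -2087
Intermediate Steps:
U = 1032 (U = 1109 - 77 = 1032)
U - 3119 = 1032 - 3119 = -2087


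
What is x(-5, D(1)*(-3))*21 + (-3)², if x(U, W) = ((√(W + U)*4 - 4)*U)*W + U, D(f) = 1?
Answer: -1356 + 2520*I*√2 ≈ -1356.0 + 3563.8*I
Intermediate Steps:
x(U, W) = U + U*W*(-4 + 4*√(U + W)) (x(U, W) = ((√(U + W)*4 - 4)*U)*W + U = ((4*√(U + W) - 4)*U)*W + U = ((-4 + 4*√(U + W))*U)*W + U = (U*(-4 + 4*√(U + W)))*W + U = U*W*(-4 + 4*√(U + W)) + U = U + U*W*(-4 + 4*√(U + W)))
x(-5, D(1)*(-3))*21 + (-3)² = -5*(1 - 4*(-3) + 4*(1*(-3))*√(-5 + 1*(-3)))*21 + (-3)² = -5*(1 - 4*(-3) + 4*(-3)*√(-5 - 3))*21 + 9 = -5*(1 + 12 + 4*(-3)*√(-8))*21 + 9 = -5*(1 + 12 + 4*(-3)*(2*I*√2))*21 + 9 = -5*(1 + 12 - 24*I*√2)*21 + 9 = -5*(13 - 24*I*√2)*21 + 9 = (-65 + 120*I*√2)*21 + 9 = (-1365 + 2520*I*√2) + 9 = -1356 + 2520*I*√2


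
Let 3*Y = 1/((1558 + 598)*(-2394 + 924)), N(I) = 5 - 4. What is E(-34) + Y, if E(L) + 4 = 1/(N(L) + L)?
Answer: -38319961/9507960 ≈ -4.0303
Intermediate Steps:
N(I) = 1
Y = -1/9507960 (Y = 1/(3*(((1558 + 598)*(-2394 + 924)))) = 1/(3*((2156*(-1470)))) = (1/3)/(-3169320) = (1/3)*(-1/3169320) = -1/9507960 ≈ -1.0517e-7)
E(L) = -4 + 1/(1 + L)
E(-34) + Y = (-3 - 4*(-34))/(1 - 34) - 1/9507960 = (-3 + 136)/(-33) - 1/9507960 = -1/33*133 - 1/9507960 = -133/33 - 1/9507960 = -38319961/9507960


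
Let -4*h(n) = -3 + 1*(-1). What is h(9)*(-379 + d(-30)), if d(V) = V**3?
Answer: -27379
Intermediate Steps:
h(n) = 1 (h(n) = -(-3 + 1*(-1))/4 = -(-3 - 1)/4 = -1/4*(-4) = 1)
h(9)*(-379 + d(-30)) = 1*(-379 + (-30)**3) = 1*(-379 - 27000) = 1*(-27379) = -27379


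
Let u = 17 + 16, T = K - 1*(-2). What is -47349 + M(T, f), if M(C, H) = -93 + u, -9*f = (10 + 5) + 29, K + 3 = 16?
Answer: -47409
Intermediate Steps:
K = 13 (K = -3 + 16 = 13)
T = 15 (T = 13 - 1*(-2) = 13 + 2 = 15)
u = 33
f = -44/9 (f = -((10 + 5) + 29)/9 = -(15 + 29)/9 = -⅑*44 = -44/9 ≈ -4.8889)
M(C, H) = -60 (M(C, H) = -93 + 33 = -60)
-47349 + M(T, f) = -47349 - 60 = -47409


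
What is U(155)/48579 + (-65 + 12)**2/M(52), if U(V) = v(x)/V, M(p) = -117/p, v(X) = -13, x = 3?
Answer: -28201404979/22589235 ≈ -1248.4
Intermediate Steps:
U(V) = -13/V
U(155)/48579 + (-65 + 12)**2/M(52) = -13/155/48579 + (-65 + 12)**2/((-117/52)) = -13*1/155*(1/48579) + (-53)**2/((-117*1/52)) = -13/155*1/48579 + 2809/(-9/4) = -13/7529745 + 2809*(-4/9) = -13/7529745 - 11236/9 = -28201404979/22589235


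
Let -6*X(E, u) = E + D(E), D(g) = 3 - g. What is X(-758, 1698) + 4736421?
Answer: 9472841/2 ≈ 4.7364e+6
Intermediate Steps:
X(E, u) = -½ (X(E, u) = -(E + (3 - E))/6 = -⅙*3 = -½)
X(-758, 1698) + 4736421 = -½ + 4736421 = 9472841/2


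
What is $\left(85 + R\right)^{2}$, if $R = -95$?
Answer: $100$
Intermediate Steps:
$\left(85 + R\right)^{2} = \left(85 - 95\right)^{2} = \left(-10\right)^{2} = 100$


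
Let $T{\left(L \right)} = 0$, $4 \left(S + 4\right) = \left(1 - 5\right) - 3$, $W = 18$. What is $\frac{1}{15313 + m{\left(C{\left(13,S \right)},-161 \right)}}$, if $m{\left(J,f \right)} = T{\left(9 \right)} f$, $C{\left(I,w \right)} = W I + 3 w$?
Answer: $\frac{1}{15313} \approx 6.5304 \cdot 10^{-5}$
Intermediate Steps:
$S = - \frac{23}{4}$ ($S = -4 + \frac{\left(1 - 5\right) - 3}{4} = -4 + \frac{-4 - 3}{4} = -4 + \frac{1}{4} \left(-7\right) = -4 - \frac{7}{4} = - \frac{23}{4} \approx -5.75$)
$C{\left(I,w \right)} = 3 w + 18 I$ ($C{\left(I,w \right)} = 18 I + 3 w = 3 w + 18 I$)
$m{\left(J,f \right)} = 0$ ($m{\left(J,f \right)} = 0 f = 0$)
$\frac{1}{15313 + m{\left(C{\left(13,S \right)},-161 \right)}} = \frac{1}{15313 + 0} = \frac{1}{15313}$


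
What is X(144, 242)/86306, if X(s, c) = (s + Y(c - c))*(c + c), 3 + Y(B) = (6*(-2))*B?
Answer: 3102/3923 ≈ 0.79072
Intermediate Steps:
Y(B) = -3 - 12*B (Y(B) = -3 + (6*(-2))*B = -3 - 12*B)
X(s, c) = 2*c*(-3 + s) (X(s, c) = (s + (-3 - 12*(c - c)))*(c + c) = (s + (-3 - 12*0))*(2*c) = (s + (-3 + 0))*(2*c) = (s - 3)*(2*c) = (-3 + s)*(2*c) = 2*c*(-3 + s))
X(144, 242)/86306 = (2*242*(-3 + 144))/86306 = (2*242*141)*(1/86306) = 68244*(1/86306) = 3102/3923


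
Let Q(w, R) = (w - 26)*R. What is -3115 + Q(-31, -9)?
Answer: -2602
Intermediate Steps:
Q(w, R) = R*(-26 + w) (Q(w, R) = (-26 + w)*R = R*(-26 + w))
-3115 + Q(-31, -9) = -3115 - 9*(-26 - 31) = -3115 - 9*(-57) = -3115 + 513 = -2602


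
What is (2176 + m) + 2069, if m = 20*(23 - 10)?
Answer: 4505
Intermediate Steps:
m = 260 (m = 20*13 = 260)
(2176 + m) + 2069 = (2176 + 260) + 2069 = 2436 + 2069 = 4505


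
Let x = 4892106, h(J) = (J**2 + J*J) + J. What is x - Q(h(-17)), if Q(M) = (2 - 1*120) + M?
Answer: 4891663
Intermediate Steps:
h(J) = J + 2*J**2 (h(J) = (J**2 + J**2) + J = 2*J**2 + J = J + 2*J**2)
Q(M) = -118 + M (Q(M) = (2 - 120) + M = -118 + M)
x - Q(h(-17)) = 4892106 - (-118 - 17*(1 + 2*(-17))) = 4892106 - (-118 - 17*(1 - 34)) = 4892106 - (-118 - 17*(-33)) = 4892106 - (-118 + 561) = 4892106 - 1*443 = 4892106 - 443 = 4891663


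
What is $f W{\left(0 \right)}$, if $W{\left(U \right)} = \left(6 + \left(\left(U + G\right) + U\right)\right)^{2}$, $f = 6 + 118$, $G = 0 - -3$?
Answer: $10044$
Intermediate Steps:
$G = 3$ ($G = 0 + 3 = 3$)
$f = 124$
$W{\left(U \right)} = \left(9 + 2 U\right)^{2}$ ($W{\left(U \right)} = \left(6 + \left(\left(U + 3\right) + U\right)\right)^{2} = \left(6 + \left(\left(3 + U\right) + U\right)\right)^{2} = \left(6 + \left(3 + 2 U\right)\right)^{2} = \left(9 + 2 U\right)^{2}$)
$f W{\left(0 \right)} = 124 \left(9 + 2 \cdot 0\right)^{2} = 124 \left(9 + 0\right)^{2} = 124 \cdot 9^{2} = 124 \cdot 81 = 10044$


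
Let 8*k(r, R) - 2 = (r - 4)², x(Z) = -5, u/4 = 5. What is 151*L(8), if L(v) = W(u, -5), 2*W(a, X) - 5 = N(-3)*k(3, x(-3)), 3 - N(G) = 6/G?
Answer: 8305/16 ≈ 519.06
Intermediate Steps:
u = 20 (u = 4*5 = 20)
N(G) = 3 - 6/G
k(r, R) = ¼ + (-4 + r)²/8 (k(r, R) = ¼ + (r - 4)²/8 = ¼ + (-4 + r)²/8)
W(a, X) = 55/16 (W(a, X) = 5/2 + ((3 - 6/(-3))*(¼ + (-4 + 3)²/8))/2 = 5/2 + ((3 - 6*(-⅓))*(¼ + (⅛)*(-1)²))/2 = 5/2 + ((3 + 2)*(¼ + (⅛)*1))/2 = 5/2 + (5*(¼ + ⅛))/2 = 5/2 + (5*(3/8))/2 = 5/2 + (½)*(15/8) = 5/2 + 15/16 = 55/16)
L(v) = 55/16
151*L(8) = 151*(55/16) = 8305/16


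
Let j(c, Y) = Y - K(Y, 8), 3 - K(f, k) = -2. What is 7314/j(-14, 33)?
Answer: 3657/14 ≈ 261.21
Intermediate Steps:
K(f, k) = 5 (K(f, k) = 3 - 1*(-2) = 3 + 2 = 5)
j(c, Y) = -5 + Y (j(c, Y) = Y - 1*5 = Y - 5 = -5 + Y)
7314/j(-14, 33) = 7314/(-5 + 33) = 7314/28 = 7314*(1/28) = 3657/14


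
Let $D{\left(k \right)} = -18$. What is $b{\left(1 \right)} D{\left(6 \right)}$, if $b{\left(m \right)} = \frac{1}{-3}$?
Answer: $6$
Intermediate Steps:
$b{\left(m \right)} = - \frac{1}{3}$
$b{\left(1 \right)} D{\left(6 \right)} = \left(- \frac{1}{3}\right) \left(-18\right) = 6$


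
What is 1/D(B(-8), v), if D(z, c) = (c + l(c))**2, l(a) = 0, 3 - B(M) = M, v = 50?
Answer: 1/2500 ≈ 0.00040000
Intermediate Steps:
B(M) = 3 - M
D(z, c) = c**2 (D(z, c) = (c + 0)**2 = c**2)
1/D(B(-8), v) = 1/(50**2) = 1/2500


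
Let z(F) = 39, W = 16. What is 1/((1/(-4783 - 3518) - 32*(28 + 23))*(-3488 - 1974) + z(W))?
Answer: 8301/73995310385 ≈ 1.1218e-7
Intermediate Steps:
1/((1/(-4783 - 3518) - 32*(28 + 23))*(-3488 - 1974) + z(W)) = 1/((1/(-4783 - 3518) - 32*(28 + 23))*(-3488 - 1974) + 39) = 1/((1/(-8301) - 32*51)*(-5462) + 39) = 1/((-1/8301 - 1632)*(-5462) + 39) = 1/(-13547233/8301*(-5462) + 39) = 1/(73994986646/8301 + 39) = 1/(73995310385/8301) = 8301/73995310385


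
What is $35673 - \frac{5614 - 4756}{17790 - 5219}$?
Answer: $\frac{34495725}{967} \approx 35673.0$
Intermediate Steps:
$35673 - \frac{5614 - 4756}{17790 - 5219} = 35673 - \frac{858}{12571} = 35673 - 858 \cdot \frac{1}{12571} = 35673 - \frac{66}{967} = \frac{34495725}{967}$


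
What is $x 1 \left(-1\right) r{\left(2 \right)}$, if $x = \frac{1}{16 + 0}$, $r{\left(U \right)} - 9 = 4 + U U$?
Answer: $- \frac{17}{16} \approx -1.0625$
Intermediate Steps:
$r{\left(U \right)} = 13 + U^{2}$ ($r{\left(U \right)} = 9 + \left(4 + U U\right) = 9 + \left(4 + U^{2}\right) = 13 + U^{2}$)
$x = \frac{1}{16} \approx 0.0625$
$x 1 \left(-1\right) r{\left(2 \right)} = \frac{1 \left(-1\right)}{16} \left(13 + 2^{2}\right) = \frac{1}{16} \left(-1\right) \left(13 + 4\right) = \left(- \frac{1}{16}\right) 17 = - \frac{17}{16}$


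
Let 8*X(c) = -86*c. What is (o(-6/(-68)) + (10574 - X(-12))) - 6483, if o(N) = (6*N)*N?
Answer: 2290063/578 ≈ 3962.0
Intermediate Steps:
X(c) = -43*c/4 (X(c) = (-86*c)/8 = -43*c/4)
o(N) = 6*N²
(o(-6/(-68)) + (10574 - X(-12))) - 6483 = (6*(-6/(-68))² + (10574 - (-43)*(-12)/4)) - 6483 = (6*(-6*(-1/68))² + (10574 - 1*129)) - 6483 = (6*(3/34)² + (10574 - 129)) - 6483 = (6*(9/1156) + 10445) - 6483 = (27/578 + 10445) - 6483 = 6037237/578 - 6483 = 2290063/578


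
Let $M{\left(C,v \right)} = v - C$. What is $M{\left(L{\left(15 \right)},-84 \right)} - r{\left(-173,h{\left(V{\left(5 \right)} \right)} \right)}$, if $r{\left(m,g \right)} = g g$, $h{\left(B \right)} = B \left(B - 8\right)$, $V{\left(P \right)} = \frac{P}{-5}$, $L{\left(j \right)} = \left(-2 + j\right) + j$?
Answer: $-193$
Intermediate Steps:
$L{\left(j \right)} = -2 + 2 j$
$V{\left(P \right)} = - \frac{P}{5}$ ($V{\left(P \right)} = P \left(- \frac{1}{5}\right) = - \frac{P}{5}$)
$h{\left(B \right)} = B \left(-8 + B\right)$
$r{\left(m,g \right)} = g^{2}$
$M{\left(L{\left(15 \right)},-84 \right)} - r{\left(-173,h{\left(V{\left(5 \right)} \right)} \right)} = \left(-84 - \left(-2 + 2 \cdot 15\right)\right) - \left(\left(- \frac{1}{5}\right) 5 \left(-8 - 1\right)\right)^{2} = \left(-84 - \left(-2 + 30\right)\right) - \left(- (-8 - 1)\right)^{2} = \left(-84 - 28\right) - \left(\left(-1\right) \left(-9\right)\right)^{2} = \left(-84 - 28\right) - 9^{2} = -112 - 81 = -193$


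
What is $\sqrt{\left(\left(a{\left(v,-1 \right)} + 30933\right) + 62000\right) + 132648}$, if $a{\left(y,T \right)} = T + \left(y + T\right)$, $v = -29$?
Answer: $5 \sqrt{9022} \approx 474.92$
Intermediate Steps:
$a{\left(y,T \right)} = y + 2 T$ ($a{\left(y,T \right)} = T + \left(T + y\right) = y + 2 T$)
$\sqrt{\left(\left(a{\left(v,-1 \right)} + 30933\right) + 62000\right) + 132648} = \sqrt{\left(\left(\left(-29 + 2 \left(-1\right)\right) + 30933\right) + 62000\right) + 132648} = \sqrt{\left(\left(\left(-29 - 2\right) + 30933\right) + 62000\right) + 132648} = \sqrt{\left(\left(-31 + 30933\right) + 62000\right) + 132648} = \sqrt{\left(30902 + 62000\right) + 132648} = \sqrt{92902 + 132648} = \sqrt{225550} = 5 \sqrt{9022}$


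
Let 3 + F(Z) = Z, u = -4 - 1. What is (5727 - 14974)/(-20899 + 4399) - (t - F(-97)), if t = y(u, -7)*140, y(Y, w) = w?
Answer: 14529247/16500 ≈ 880.56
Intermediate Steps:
u = -5
F(Z) = -3 + Z
t = -980 (t = -7*140 = -980)
(5727 - 14974)/(-20899 + 4399) - (t - F(-97)) = (5727 - 14974)/(-20899 + 4399) - (-980 - (-3 - 97)) = -9247/(-16500) - (-980 - 1*(-100)) = -9247*(-1/16500) - (-980 + 100) = 9247/16500 - 1*(-880) = 9247/16500 + 880 = 14529247/16500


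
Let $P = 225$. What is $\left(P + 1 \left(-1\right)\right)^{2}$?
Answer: $50176$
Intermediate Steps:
$\left(P + 1 \left(-1\right)\right)^{2} = \left(225 + 1 \left(-1\right)\right)^{2} = \left(225 - 1\right)^{2} = 224^{2} = 50176$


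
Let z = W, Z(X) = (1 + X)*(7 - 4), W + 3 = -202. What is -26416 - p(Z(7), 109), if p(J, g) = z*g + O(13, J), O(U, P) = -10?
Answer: -4061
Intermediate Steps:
W = -205 (W = -3 - 202 = -205)
Z(X) = 3 + 3*X (Z(X) = (1 + X)*3 = 3 + 3*X)
z = -205
p(J, g) = -10 - 205*g (p(J, g) = -205*g - 10 = -10 - 205*g)
-26416 - p(Z(7), 109) = -26416 - (-10 - 205*109) = -26416 - (-10 - 22345) = -26416 - 1*(-22355) = -26416 + 22355 = -4061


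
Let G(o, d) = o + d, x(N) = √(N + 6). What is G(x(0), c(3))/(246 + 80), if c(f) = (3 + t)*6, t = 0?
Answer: 9/163 + √6/326 ≈ 0.062729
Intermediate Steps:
c(f) = 18 (c(f) = (3 + 0)*6 = 3*6 = 18)
x(N) = √(6 + N)
G(o, d) = d + o
G(x(0), c(3))/(246 + 80) = (18 + √(6 + 0))/(246 + 80) = (18 + √6)/326 = (18 + √6)*(1/326) = 9/163 + √6/326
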